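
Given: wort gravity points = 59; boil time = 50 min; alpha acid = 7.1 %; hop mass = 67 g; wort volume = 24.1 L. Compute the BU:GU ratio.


U = 1.65·0.000125^(GP/1000)·(1−e^(−0.04t))/4.15;  IBU = (α/100)·m·U·1000/V;  BU:GU = IBU/GP
U = 1.65·0.000125^(59/1000)·(1−e^(−0.04·50))/4.15 = 0.2023
IBU = (7.1/100)·67·0.2023·1000/24.1 = 39.9317
BU:GU = 39.9317/59

0.6768


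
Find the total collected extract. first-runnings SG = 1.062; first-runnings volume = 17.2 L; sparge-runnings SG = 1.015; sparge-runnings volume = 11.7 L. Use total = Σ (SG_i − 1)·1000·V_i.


first = (1.062 − 1)·1000·17.2 = 1066.4000
sparge = (1.015 − 1)·1000·11.7 = 175.5000
total = 1066.4000 + 175.5000

1241.9000 gravity·L


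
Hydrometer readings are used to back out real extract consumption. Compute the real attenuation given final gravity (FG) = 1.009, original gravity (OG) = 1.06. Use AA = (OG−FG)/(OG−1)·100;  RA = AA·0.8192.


AA = (1.06 − 1.009)/(1.06 − 1)·100 = 85.0000
RA = 85.0000·0.8192

69.6320 %


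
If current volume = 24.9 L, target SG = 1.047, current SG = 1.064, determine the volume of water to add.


V_water = V·((SG_curr − 1)/(SG_target − 1) − 1)
V_water = 24.9·((1.064 − 1)/(1.047 − 1) − 1)

9.0064 L


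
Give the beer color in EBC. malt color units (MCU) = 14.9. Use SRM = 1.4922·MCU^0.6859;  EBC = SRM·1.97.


SRM = 1.4922·14.9^0.6859 = 9.5173
EBC = 9.5173·1.97

18.7492 EBC


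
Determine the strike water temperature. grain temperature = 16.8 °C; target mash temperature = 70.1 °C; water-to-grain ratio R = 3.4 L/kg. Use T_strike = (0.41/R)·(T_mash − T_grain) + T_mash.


T_strike = (0.41/3.4)·(70.1 − 16.8) + 70.1

76.5274 °C


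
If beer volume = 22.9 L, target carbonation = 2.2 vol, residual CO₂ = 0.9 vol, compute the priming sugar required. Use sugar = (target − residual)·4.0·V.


sugar = (2.2 − 0.9)·4.0·22.9

119.0800 g


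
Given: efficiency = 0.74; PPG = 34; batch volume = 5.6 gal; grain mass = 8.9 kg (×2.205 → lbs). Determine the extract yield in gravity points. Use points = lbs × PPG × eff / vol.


lbs = 8.9 × 2.205 = 19.6245
points = 19.6245 × 34 × 0.74 / 5.6

88.1701 points


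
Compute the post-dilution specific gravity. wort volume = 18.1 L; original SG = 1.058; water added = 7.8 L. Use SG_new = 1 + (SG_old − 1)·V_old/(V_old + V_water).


pts = (1.058 − 1)·1000·18.1/(18.1 + 7.8) = 40.5328
SG_new = 1 + 40.5328/1000

1.0405


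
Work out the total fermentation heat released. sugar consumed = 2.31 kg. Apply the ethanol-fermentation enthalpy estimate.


Q = m_sugar · 590 kJ/kg
Q = 2.31 · 590

1362.9000 kJ


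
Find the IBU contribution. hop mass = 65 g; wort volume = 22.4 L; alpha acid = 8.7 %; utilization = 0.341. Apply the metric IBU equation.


IBU = (α/100)·mass·U·1000 / V
IBU = (8.7/100)·65·0.341·1000 / 22.4

86.0873 IBU


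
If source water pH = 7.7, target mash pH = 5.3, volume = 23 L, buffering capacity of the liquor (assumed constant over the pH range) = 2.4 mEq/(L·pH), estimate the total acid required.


acid = buffering capacity · (pH_source − pH_target) · V
acid = 2.4 · (7.7 − 5.3) · 23

132.4800 mEq


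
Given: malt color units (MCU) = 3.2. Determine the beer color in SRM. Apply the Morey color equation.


SRM = 1.4922 · MCU^0.6859
SRM = 1.4922 · 3.2^0.6859

3.3137 SRM


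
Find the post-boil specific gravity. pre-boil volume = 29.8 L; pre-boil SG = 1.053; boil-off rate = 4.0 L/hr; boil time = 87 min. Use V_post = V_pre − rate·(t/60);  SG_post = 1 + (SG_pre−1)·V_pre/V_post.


V_post = 29.8 − 4.0·(87/60) = 24.0000
SG_post = 1 + (1.053 − 1)·29.8/24.0000

1.0658


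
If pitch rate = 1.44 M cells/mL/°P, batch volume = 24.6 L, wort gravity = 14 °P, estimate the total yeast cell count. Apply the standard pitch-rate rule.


cells (billions) = rate · V_L · °P
cells = 1.44 · 24.6 · 14

495.9360 billion cells


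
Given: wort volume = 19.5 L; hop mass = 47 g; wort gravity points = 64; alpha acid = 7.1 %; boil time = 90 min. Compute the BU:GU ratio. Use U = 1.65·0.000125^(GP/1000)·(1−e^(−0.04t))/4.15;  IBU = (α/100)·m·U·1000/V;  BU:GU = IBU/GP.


U = 1.65·0.000125^(64/1000)·(1−e^(−0.04·90))/4.15 = 0.2176
IBU = (7.1/100)·47·0.2176·1000/19.5 = 37.2330
BU:GU = 37.2330/64

0.5818


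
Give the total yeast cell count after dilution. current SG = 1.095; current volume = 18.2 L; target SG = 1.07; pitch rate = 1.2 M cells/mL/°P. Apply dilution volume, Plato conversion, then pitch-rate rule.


V_w = V·((SG_c−1)/(SG_t−1)−1);  °P = 259 − 259/SG_t;  cells = rate·(V+V_w)·°P
V_w = 18.2·((1.095−1)/(1.07−1)−1) = 6.5000
V_final = 18.2 + 6.5000 = 24.7000
°P = 259 − 259/1.07 = 16.9439
cells = 1.2·24.7000·16.9439

502.2179 billion cells


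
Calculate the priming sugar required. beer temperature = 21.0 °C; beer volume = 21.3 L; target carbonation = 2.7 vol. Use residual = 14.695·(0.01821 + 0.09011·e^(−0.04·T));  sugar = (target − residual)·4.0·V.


residual = 14.695·(0.01821 + 0.09011·e^(−0.04·21.0)) = 0.8393
sugar = (2.7 − 0.8393)·4.0·21.3

158.5357 g


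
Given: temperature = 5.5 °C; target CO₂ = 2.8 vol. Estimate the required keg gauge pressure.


psi = vols/(0.01821 + 0.09011·e^(−0.04·T)) − 14.695
psi = 2.8/(0.01821 + 0.09011·e^(−0.04·5.5)) − 14.695

16.2357 psi


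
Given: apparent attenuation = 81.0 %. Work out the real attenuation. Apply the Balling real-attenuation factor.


RA = AA · 0.8192
RA = 81.0 · 0.8192

66.3552 %


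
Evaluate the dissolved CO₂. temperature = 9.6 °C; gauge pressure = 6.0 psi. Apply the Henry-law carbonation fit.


vols = (P + 14.695)·(0.01821 + 0.09011·e^(−0.04·T))
vols = (6.0 + 14.695)·(0.01821 + 0.09011·e^(−0.04·9.6))

1.6470 volumes


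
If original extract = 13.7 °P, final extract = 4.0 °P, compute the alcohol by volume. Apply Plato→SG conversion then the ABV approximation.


SG = 259/(259 − P);  ABV = (OG − FG)·131.25
OG = 259/(259 − 13.7) = 1.0558
FG = 259/(259 − 4.0) = 1.0157
ABV = (1.0558 − 1.0157)·131.25

5.2715 % ABV


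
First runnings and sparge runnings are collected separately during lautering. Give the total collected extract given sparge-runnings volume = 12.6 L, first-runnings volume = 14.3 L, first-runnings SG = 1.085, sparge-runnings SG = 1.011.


total = Σ (SG_i − 1)·1000·V_i
first = (1.085 − 1)·1000·14.3 = 1215.5000
sparge = (1.011 − 1)·1000·12.6 = 138.6000
total = 1215.5000 + 138.6000

1354.1000 gravity·L


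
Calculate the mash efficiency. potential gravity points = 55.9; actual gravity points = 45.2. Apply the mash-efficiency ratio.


efficiency = actual / potential × 100
efficiency = 45.2 / 55.9 × 100

80.8587 %


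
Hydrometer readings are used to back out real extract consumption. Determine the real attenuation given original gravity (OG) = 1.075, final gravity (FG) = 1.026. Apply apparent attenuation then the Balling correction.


AA = (OG−FG)/(OG−1)·100;  RA = AA·0.8192
AA = (1.075 − 1.026)/(1.075 − 1)·100 = 65.3333
RA = 65.3333·0.8192

53.5211 %


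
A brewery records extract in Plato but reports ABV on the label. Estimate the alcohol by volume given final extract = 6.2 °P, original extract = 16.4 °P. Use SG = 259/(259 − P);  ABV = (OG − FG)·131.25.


OG = 259/(259 − 16.4) = 1.0676
FG = 259/(259 − 6.2) = 1.0245
ABV = (1.0676 − 1.0245)·131.25

5.6537 % ABV


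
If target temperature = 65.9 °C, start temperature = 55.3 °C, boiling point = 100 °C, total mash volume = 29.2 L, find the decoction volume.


V_dec = V_total·(T_target − T_start)/(T_boil − T_start)
V_dec = 29.2·(65.9 − 55.3)/(100 − 55.3)

6.9244 L


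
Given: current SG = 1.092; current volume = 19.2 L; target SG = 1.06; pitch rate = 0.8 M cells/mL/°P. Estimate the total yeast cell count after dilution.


V_w = V·((SG_c−1)/(SG_t−1)−1);  °P = 259 − 259/SG_t;  cells = rate·(V+V_w)·°P
V_w = 19.2·((1.092−1)/(1.06−1)−1) = 10.2400
V_final = 19.2 + 10.2400 = 29.4400
°P = 259 − 259/1.06 = 14.6604
cells = 0.8·29.4400·14.6604

345.2812 billion cells


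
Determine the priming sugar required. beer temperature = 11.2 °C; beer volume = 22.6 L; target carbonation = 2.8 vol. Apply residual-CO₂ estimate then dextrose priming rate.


residual = 14.695·(0.01821 + 0.09011·e^(−0.04·T));  sugar = (target − residual)·4.0·V
residual = 14.695·(0.01821 + 0.09011·e^(−0.04·11.2)) = 1.1136
sugar = (2.8 − 1.1136)·4.0·22.6

152.4495 g


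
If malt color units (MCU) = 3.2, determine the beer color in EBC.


SRM = 1.4922·MCU^0.6859;  EBC = SRM·1.97
SRM = 1.4922·3.2^0.6859 = 3.3137
EBC = 3.3137·1.97

6.5279 EBC


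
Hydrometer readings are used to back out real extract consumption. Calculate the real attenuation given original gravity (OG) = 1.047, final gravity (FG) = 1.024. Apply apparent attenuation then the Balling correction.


AA = (OG−FG)/(OG−1)·100;  RA = AA·0.8192
AA = (1.047 − 1.024)/(1.047 − 1)·100 = 48.9362
RA = 48.9362·0.8192

40.0885 %


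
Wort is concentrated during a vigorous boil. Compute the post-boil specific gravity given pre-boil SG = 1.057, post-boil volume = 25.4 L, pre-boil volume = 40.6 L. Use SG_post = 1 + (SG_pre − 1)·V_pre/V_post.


pts_pre = (1.057 − 1)·1000 = 57.0000
pts_post = 57.0000·40.6/25.4 = 91.1102
SG_post = 1 + 91.1102/1000

1.0911


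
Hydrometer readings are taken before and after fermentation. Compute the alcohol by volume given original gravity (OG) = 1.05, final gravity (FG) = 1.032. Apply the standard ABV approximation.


ABV = (OG − FG) · 131.25
ABV = (1.05 − 1.032) · 131.25

2.3625 % ABV


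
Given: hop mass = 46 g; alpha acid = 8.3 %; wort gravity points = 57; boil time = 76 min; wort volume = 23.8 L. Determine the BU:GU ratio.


U = 1.65·0.000125^(GP/1000)·(1−e^(−0.04t))/4.15;  IBU = (α/100)·m·U·1000/V;  BU:GU = IBU/GP
U = 1.65·0.000125^(57/1000)·(1−e^(−0.04·76))/4.15 = 0.2268
IBU = (8.3/100)·46·0.2268·1000/23.8 = 36.3857
BU:GU = 36.3857/57

0.6383


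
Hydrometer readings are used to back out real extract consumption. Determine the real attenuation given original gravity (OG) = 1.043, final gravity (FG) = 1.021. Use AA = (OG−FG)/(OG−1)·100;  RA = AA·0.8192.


AA = (1.043 − 1.021)/(1.043 − 1)·100 = 51.1628
RA = 51.1628·0.8192

41.9126 %


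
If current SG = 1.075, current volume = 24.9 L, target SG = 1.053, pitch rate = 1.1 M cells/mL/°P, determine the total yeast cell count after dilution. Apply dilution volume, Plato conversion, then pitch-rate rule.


V_w = V·((SG_c−1)/(SG_t−1)−1);  °P = 259 − 259/SG_t;  cells = rate·(V+V_w)·°P
V_w = 24.9·((1.075−1)/(1.053−1)−1) = 10.3358
V_final = 24.9 + 10.3358 = 35.2358
°P = 259 − 259/1.053 = 13.0361
cells = 1.1·35.2358·13.0361

505.2714 billion cells


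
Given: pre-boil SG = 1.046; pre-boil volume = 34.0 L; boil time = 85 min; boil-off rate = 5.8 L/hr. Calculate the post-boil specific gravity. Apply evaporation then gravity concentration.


V_post = V_pre − rate·(t/60);  SG_post = 1 + (SG_pre−1)·V_pre/V_post
V_post = 34.0 − 5.8·(85/60) = 25.7833
SG_post = 1 + (1.046 − 1)·34.0/25.7833

1.0607


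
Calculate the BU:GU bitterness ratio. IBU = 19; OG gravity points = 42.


BU:GU = IBU / OG_points
BU:GU = 19 / 42

0.4524


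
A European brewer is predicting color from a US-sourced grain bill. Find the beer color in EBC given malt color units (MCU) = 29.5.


SRM = 1.4922·MCU^0.6859;  EBC = SRM·1.97
SRM = 1.4922·29.5^0.6859 = 15.2047
EBC = 15.2047·1.97

29.9533 EBC


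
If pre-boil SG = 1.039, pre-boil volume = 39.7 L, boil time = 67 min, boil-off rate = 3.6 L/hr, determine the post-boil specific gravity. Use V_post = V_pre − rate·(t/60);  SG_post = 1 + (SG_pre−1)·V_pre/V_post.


V_post = 39.7 − 3.6·(67/60) = 35.6800
SG_post = 1 + (1.039 − 1)·39.7/35.6800

1.0434


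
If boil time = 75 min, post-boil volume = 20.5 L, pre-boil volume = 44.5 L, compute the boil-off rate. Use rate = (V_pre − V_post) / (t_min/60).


rate = (44.5 − 20.5) / (75/60)

19.2000 L/hr


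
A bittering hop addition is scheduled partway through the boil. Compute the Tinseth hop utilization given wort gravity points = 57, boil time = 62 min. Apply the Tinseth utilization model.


U = 1.65·0.000125^(GP/1000) · (1 − e^(−0.04·t))/4.15
bigness = 1.65·0.000125^(57/1000) = 0.9886
boil_factor = (1 − e^(−0.04·62))/4.15 = 0.2208
U = 0.9886 · 0.2208

0.2183


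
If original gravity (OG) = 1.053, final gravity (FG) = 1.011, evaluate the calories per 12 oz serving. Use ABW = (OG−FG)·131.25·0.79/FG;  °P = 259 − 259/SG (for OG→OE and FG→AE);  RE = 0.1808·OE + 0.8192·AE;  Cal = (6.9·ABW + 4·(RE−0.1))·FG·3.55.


ABW = (1.053 − 1.011)·131.25·0.79/1.011 = 4.3075
OE = 259 − 259/1.053 = 13.0361 °P
AE = 259 − 259/1.011 = 2.8180 °P
RE = 0.1808·13.0361 + 0.8192·2.8180 = 4.6654 °P
Cal = (6.9·4.3075 + 4·(4.6654−0.1))·1.011·3.55

172.2149 kcal


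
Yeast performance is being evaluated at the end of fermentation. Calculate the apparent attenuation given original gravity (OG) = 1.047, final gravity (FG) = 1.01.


AA = (OG − FG)/(OG − 1) · 100
AA = (1.047 − 1.01)/(1.047 − 1) · 100

78.7234 %


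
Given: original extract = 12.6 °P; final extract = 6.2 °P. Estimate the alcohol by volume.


SG = 259/(259 − P);  ABV = (OG − FG)·131.25
OG = 259/(259 − 12.6) = 1.0511
FG = 259/(259 − 6.2) = 1.0245
ABV = (1.0511 − 1.0245)·131.25

3.4927 % ABV


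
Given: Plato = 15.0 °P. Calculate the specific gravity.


SG = 259/(259 − P)
SG = 259/(259 − 15.0)

1.0615


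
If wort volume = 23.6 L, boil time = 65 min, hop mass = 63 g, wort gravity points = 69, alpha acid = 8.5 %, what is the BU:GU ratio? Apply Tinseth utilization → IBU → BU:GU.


U = 1.65·0.000125^(GP/1000)·(1−e^(−0.04t))/4.15;  IBU = (α/100)·m·U·1000/V;  BU:GU = IBU/GP
U = 1.65·0.000125^(69/1000)·(1−e^(−0.04·65))/4.15 = 0.1980
IBU = (8.5/100)·63·0.1980·1000/23.6 = 44.9213
BU:GU = 44.9213/69

0.6510


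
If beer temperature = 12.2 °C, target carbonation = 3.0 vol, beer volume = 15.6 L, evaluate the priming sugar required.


residual = 14.695·(0.01821 + 0.09011·e^(−0.04·T));  sugar = (target − residual)·4.0·V
residual = 14.695·(0.01821 + 0.09011·e^(−0.04·12.2)) = 1.0804
sugar = (3.0 − 1.0804)·4.0·15.6

119.7806 g


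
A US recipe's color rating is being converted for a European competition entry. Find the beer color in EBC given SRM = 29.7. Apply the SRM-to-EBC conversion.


EBC = SRM · 1.97
EBC = 29.7 · 1.97

58.5090 EBC


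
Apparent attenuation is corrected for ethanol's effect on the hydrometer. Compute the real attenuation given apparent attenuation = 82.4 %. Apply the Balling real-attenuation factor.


RA = AA · 0.8192
RA = 82.4 · 0.8192

67.5021 %


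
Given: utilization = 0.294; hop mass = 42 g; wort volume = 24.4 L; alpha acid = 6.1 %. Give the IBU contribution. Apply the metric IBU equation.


IBU = (α/100)·mass·U·1000 / V
IBU = (6.1/100)·42·0.294·1000 / 24.4

30.8700 IBU


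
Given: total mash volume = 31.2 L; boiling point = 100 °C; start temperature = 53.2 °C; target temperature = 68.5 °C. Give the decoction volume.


V_dec = V_total·(T_target − T_start)/(T_boil − T_start)
V_dec = 31.2·(68.5 − 53.2)/(100 − 53.2)

10.2000 L


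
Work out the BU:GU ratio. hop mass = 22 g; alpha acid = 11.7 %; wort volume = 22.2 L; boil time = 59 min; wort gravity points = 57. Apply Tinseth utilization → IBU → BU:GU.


U = 1.65·0.000125^(GP/1000)·(1−e^(−0.04t))/4.15;  IBU = (α/100)·m·U·1000/V;  BU:GU = IBU/GP
U = 1.65·0.000125^(57/1000)·(1−e^(−0.04·59))/4.15 = 0.2157
IBU = (11.7/100)·22·0.2157·1000/22.2 = 25.0116
BU:GU = 25.0116/57

0.4388


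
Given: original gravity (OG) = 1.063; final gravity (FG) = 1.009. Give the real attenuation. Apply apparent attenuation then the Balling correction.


AA = (OG−FG)/(OG−1)·100;  RA = AA·0.8192
AA = (1.063 − 1.009)/(1.063 − 1)·100 = 85.7143
RA = 85.7143·0.8192

70.2171 %


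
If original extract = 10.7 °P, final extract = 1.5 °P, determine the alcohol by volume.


SG = 259/(259 − P);  ABV = (OG − FG)·131.25
OG = 259/(259 − 10.7) = 1.0431
FG = 259/(259 − 1.5) = 1.0058
ABV = (1.0431 − 1.0058)·131.25

4.8914 % ABV


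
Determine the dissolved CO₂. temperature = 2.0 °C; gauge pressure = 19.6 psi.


vols = (P + 14.695)·(0.01821 + 0.09011·e^(−0.04·T))
vols = (19.6 + 14.695)·(0.01821 + 0.09011·e^(−0.04·2.0))

3.4772 volumes


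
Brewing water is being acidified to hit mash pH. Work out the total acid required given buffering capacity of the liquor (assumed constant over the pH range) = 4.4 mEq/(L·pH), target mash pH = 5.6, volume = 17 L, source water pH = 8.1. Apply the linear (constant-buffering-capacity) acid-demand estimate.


acid = buffering capacity · (pH_source − pH_target) · V
acid = 4.4 · (8.1 − 5.6) · 17

187.0000 mEq


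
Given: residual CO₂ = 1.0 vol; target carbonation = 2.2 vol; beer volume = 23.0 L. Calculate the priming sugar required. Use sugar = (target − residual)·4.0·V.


sugar = (2.2 − 1.0)·4.0·23.0

110.4000 g


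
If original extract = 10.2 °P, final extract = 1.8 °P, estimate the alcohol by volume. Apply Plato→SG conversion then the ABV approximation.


SG = 259/(259 − P);  ABV = (OG − FG)·131.25
OG = 259/(259 − 10.2) = 1.0410
FG = 259/(259 − 1.8) = 1.0070
ABV = (1.0410 − 1.0070)·131.25

4.4623 % ABV


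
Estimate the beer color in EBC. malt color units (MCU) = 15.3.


SRM = 1.4922·MCU^0.6859;  EBC = SRM·1.97
SRM = 1.4922·15.3^0.6859 = 9.6919
EBC = 9.6919·1.97

19.0930 EBC


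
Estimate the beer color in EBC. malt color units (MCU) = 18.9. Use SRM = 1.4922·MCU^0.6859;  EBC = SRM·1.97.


SRM = 1.4922·18.9^0.6859 = 11.2035
EBC = 11.2035·1.97

22.0708 EBC


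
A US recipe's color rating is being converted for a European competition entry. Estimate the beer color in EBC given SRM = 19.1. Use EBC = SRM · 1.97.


EBC = 19.1 · 1.97

37.6270 EBC


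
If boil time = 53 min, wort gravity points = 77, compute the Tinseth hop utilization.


U = 1.65·0.000125^(GP/1000) · (1 − e^(−0.04·t))/4.15
bigness = 1.65·0.000125^(77/1000) = 0.8259
boil_factor = (1 − e^(−0.04·53))/4.15 = 0.2120
U = 0.8259 · 0.2120

0.1751


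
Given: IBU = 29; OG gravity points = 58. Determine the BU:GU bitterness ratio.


BU:GU = IBU / OG_points
BU:GU = 29 / 58

0.5000


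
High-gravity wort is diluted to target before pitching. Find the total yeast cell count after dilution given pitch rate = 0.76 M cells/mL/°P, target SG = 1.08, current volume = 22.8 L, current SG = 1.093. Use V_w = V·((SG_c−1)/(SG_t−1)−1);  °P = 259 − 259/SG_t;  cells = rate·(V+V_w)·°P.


V_w = 22.8·((1.093−1)/(1.08−1)−1) = 3.7050
V_final = 22.8 + 3.7050 = 26.5050
°P = 259 − 259/1.08 = 19.1852
cells = 0.76·26.5050·19.1852

386.4625 billion cells


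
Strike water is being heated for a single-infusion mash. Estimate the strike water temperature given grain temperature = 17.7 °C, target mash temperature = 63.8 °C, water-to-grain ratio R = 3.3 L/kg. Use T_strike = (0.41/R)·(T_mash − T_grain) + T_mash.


T_strike = (0.41/3.3)·(63.8 − 17.7) + 63.8

69.5276 °C


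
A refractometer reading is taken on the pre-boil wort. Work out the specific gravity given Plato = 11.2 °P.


SG = 259/(259 − P)
SG = 259/(259 − 11.2)

1.0452


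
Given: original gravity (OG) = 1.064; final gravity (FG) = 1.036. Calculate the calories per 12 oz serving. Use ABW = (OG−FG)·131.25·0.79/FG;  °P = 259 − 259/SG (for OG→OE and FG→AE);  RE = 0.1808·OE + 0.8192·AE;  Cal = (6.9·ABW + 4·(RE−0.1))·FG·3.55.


ABW = (1.064 − 1.036)·131.25·0.79/1.036 = 2.8024
OE = 259 − 259/1.064 = 15.5789 °P
AE = 259 − 259/1.036 = 9.0000 °P
RE = 0.1808·15.5789 + 0.8192·9.0000 = 10.1895 °P
Cal = (6.9·2.8024 + 4·(10.1895−0.1))·1.036·3.55

219.5434 kcal


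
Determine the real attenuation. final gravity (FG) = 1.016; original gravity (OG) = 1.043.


AA = (OG−FG)/(OG−1)·100;  RA = AA·0.8192
AA = (1.043 − 1.016)/(1.043 − 1)·100 = 62.7907
RA = 62.7907·0.8192

51.4381 %


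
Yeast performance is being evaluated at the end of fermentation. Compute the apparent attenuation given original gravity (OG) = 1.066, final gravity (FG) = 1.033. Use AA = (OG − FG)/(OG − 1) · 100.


AA = (1.066 − 1.033)/(1.066 − 1) · 100

50.0000 %


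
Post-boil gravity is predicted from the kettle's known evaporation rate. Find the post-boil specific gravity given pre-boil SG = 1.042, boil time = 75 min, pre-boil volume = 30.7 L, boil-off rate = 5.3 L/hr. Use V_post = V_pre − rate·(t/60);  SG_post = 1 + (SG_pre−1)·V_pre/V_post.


V_post = 30.7 − 5.3·(75/60) = 24.0750
SG_post = 1 + (1.042 − 1)·30.7/24.0750

1.0536


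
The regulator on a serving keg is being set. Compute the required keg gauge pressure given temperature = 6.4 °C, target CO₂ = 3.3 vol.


psi = vols/(0.01821 + 0.09011·e^(−0.04·T)) − 14.695
psi = 3.3/(0.01821 + 0.09011·e^(−0.04·6.4)) − 14.695

22.8187 psi


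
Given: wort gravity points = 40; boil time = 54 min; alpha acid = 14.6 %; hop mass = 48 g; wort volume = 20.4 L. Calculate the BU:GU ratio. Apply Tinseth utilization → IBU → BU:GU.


U = 1.65·0.000125^(GP/1000)·(1−e^(−0.04t))/4.15;  IBU = (α/100)·m·U·1000/V;  BU:GU = IBU/GP
U = 1.65·0.000125^(40/1000)·(1−e^(−0.04·54))/4.15 = 0.2455
IBU = (14.6/100)·48·0.2455·1000/20.4 = 84.3451
BU:GU = 84.3451/40

2.1086


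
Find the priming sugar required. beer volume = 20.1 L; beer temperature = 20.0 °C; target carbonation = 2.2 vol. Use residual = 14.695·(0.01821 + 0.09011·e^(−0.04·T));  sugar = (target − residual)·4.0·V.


residual = 14.695·(0.01821 + 0.09011·e^(−0.04·20.0)) = 0.8626
sugar = (2.2 − 0.8626)·4.0·20.1

107.5284 g


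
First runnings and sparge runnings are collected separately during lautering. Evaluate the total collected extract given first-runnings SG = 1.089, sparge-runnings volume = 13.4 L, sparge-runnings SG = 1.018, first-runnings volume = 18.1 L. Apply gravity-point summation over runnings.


total = Σ (SG_i − 1)·1000·V_i
first = (1.089 − 1)·1000·18.1 = 1610.9000
sparge = (1.018 − 1)·1000·13.4 = 241.2000
total = 1610.9000 + 241.2000

1852.1000 gravity·L


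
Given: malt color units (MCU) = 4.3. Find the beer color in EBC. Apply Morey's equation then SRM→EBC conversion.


SRM = 1.4922·MCU^0.6859;  EBC = SRM·1.97
SRM = 1.4922·4.3^0.6859 = 4.0581
EBC = 4.0581·1.97

7.9945 EBC


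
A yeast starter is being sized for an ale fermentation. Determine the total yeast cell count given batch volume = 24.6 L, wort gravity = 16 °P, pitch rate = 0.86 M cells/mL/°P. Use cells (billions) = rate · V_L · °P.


cells = 0.86 · 24.6 · 16

338.4960 billion cells


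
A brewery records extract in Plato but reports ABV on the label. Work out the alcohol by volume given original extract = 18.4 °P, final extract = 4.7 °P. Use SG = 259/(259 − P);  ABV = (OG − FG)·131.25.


OG = 259/(259 − 18.4) = 1.0765
FG = 259/(259 − 4.7) = 1.0185
ABV = (1.0765 − 1.0185)·131.25

7.6116 % ABV


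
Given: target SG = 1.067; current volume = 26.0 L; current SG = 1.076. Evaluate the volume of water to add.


V_water = V·((SG_curr − 1)/(SG_target − 1) − 1)
V_water = 26.0·((1.076 − 1)/(1.067 − 1) − 1)

3.4925 L


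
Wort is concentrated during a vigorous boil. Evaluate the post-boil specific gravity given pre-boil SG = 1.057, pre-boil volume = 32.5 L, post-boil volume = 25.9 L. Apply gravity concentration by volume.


SG_post = 1 + (SG_pre − 1)·V_pre/V_post
pts_pre = (1.057 − 1)·1000 = 57.0000
pts_post = 57.0000·32.5/25.9 = 71.5251
SG_post = 1 + 71.5251/1000

1.0715


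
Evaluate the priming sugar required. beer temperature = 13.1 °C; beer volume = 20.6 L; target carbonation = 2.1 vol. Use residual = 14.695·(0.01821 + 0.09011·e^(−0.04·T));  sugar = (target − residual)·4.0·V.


residual = 14.695·(0.01821 + 0.09011·e^(−0.04·13.1)) = 1.0517
sugar = (2.1 − 1.0517)·4.0·20.6

86.3801 g


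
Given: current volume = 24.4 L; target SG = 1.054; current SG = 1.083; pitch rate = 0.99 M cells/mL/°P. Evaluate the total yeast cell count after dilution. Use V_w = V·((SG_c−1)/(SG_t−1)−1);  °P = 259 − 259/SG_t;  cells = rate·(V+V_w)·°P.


V_w = 24.4·((1.083−1)/(1.054−1)−1) = 13.1037
V_final = 24.4 + 13.1037 = 37.5037
°P = 259 − 259/1.054 = 13.2694
cells = 0.99·37.5037·13.2694

492.6770 billion cells


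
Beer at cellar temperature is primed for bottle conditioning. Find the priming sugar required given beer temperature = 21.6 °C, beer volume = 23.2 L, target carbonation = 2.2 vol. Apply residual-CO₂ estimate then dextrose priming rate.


residual = 14.695·(0.01821 + 0.09011·e^(−0.04·T));  sugar = (target − residual)·4.0·V
residual = 14.695·(0.01821 + 0.09011·e^(−0.04·21.6)) = 0.8257
sugar = (2.2 − 0.8257)·4.0·23.2

127.5354 g


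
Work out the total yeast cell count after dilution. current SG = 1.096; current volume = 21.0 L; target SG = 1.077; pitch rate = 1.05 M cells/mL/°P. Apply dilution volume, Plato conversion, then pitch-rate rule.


V_w = V·((SG_c−1)/(SG_t−1)−1);  °P = 259 − 259/SG_t;  cells = rate·(V+V_w)·°P
V_w = 21.0·((1.096−1)/(1.077−1)−1) = 5.1818
V_final = 21.0 + 5.1818 = 26.1818
°P = 259 − 259/1.077 = 18.5172
cells = 1.05·26.1818·18.5172

509.0540 billion cells


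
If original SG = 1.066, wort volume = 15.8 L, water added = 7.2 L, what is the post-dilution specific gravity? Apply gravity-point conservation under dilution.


SG_new = 1 + (SG_old − 1)·V_old/(V_old + V_water)
pts = (1.066 − 1)·1000·15.8/(15.8 + 7.2) = 45.3391
SG_new = 1 + 45.3391/1000

1.0453


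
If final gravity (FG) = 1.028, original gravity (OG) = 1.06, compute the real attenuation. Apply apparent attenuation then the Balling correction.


AA = (OG−FG)/(OG−1)·100;  RA = AA·0.8192
AA = (1.06 − 1.028)/(1.06 − 1)·100 = 53.3333
RA = 53.3333·0.8192

43.6907 %


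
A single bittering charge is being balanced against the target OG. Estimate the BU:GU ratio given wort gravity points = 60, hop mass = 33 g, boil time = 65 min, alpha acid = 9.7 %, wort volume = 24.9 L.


U = 1.65·0.000125^(GP/1000)·(1−e^(−0.04t))/4.15;  IBU = (α/100)·m·U·1000/V;  BU:GU = IBU/GP
U = 1.65·0.000125^(60/1000)·(1−e^(−0.04·65))/4.15 = 0.2147
IBU = (9.7/100)·33·0.2147·1000/24.9 = 27.5943
BU:GU = 27.5943/60

0.4599


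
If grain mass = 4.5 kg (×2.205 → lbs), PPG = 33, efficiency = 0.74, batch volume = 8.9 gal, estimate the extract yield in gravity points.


points = lbs × PPG × eff / vol
lbs = 4.5 × 2.205 = 9.9225
points = 9.9225 × 33 × 0.74 / 8.9

27.2256 points


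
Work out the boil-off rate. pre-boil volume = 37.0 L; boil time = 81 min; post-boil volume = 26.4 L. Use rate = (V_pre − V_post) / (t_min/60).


rate = (37.0 − 26.4) / (81/60)

7.8519 L/hr


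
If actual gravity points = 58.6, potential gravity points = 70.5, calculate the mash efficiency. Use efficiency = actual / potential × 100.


efficiency = 58.6 / 70.5 × 100

83.1206 %


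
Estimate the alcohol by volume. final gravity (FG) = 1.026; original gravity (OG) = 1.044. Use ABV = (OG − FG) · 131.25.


ABV = (1.044 − 1.026) · 131.25

2.3625 % ABV


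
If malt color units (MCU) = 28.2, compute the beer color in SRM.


SRM = 1.4922 · MCU^0.6859
SRM = 1.4922 · 28.2^0.6859

14.7419 SRM


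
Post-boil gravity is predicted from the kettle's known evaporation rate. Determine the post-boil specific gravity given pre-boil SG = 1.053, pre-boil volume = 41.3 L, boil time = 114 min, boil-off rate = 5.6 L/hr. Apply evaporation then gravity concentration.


V_post = V_pre − rate·(t/60);  SG_post = 1 + (SG_pre−1)·V_pre/V_post
V_post = 41.3 − 5.6·(114/60) = 30.6600
SG_post = 1 + (1.053 − 1)·41.3/30.6600

1.0714


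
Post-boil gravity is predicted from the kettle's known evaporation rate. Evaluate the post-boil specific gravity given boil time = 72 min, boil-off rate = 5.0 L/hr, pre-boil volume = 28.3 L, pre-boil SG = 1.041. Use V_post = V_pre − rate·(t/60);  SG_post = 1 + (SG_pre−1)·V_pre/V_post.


V_post = 28.3 − 5.0·(72/60) = 22.3000
SG_post = 1 + (1.041 − 1)·28.3/22.3000

1.0520


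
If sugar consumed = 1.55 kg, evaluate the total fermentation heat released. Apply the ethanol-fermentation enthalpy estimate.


Q = m_sugar · 590 kJ/kg
Q = 1.55 · 590

914.5000 kJ


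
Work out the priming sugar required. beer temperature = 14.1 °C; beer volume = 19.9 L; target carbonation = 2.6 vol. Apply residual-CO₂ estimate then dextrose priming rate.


residual = 14.695·(0.01821 + 0.09011·e^(−0.04·T));  sugar = (target − residual)·4.0·V
residual = 14.695·(0.01821 + 0.09011·e^(−0.04·14.1)) = 1.0210
sugar = (2.6 − 1.0210)·4.0·19.9

125.6922 g


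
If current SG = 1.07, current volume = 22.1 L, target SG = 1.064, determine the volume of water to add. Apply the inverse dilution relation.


V_water = V·((SG_curr − 1)/(SG_target − 1) − 1)
V_water = 22.1·((1.07 − 1)/(1.064 − 1) − 1)

2.0719 L


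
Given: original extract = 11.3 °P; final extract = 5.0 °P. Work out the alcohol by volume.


SG = 259/(259 − P);  ABV = (OG − FG)·131.25
OG = 259/(259 − 11.3) = 1.0456
FG = 259/(259 − 5.0) = 1.0197
ABV = (1.0456 − 1.0197)·131.25

3.4039 % ABV


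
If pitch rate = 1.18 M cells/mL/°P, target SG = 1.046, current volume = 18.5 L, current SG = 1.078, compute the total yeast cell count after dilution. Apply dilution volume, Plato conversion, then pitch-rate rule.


V_w = V·((SG_c−1)/(SG_t−1)−1);  °P = 259 − 259/SG_t;  cells = rate·(V+V_w)·°P
V_w = 18.5·((1.078−1)/(1.046−1)−1) = 12.8696
V_final = 18.5 + 12.8696 = 31.3696
°P = 259 − 259/1.046 = 11.3901
cells = 1.18·31.3696·11.3901

421.6154 billion cells


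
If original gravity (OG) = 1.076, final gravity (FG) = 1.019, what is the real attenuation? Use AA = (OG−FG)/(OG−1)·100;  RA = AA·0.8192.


AA = (1.076 − 1.019)/(1.076 − 1)·100 = 75.0000
RA = 75.0000·0.8192

61.4400 %


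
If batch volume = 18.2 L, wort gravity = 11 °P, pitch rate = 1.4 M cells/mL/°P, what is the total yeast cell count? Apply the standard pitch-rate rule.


cells (billions) = rate · V_L · °P
cells = 1.4 · 18.2 · 11

280.2800 billion cells


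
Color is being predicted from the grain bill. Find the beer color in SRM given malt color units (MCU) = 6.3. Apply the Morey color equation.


SRM = 1.4922 · MCU^0.6859
SRM = 1.4922 · 6.3^0.6859

5.2734 SRM


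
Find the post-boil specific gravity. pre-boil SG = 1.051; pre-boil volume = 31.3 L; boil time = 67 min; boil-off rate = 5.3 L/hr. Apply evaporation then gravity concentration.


V_post = V_pre − rate·(t/60);  SG_post = 1 + (SG_pre−1)·V_pre/V_post
V_post = 31.3 − 5.3·(67/60) = 25.3817
SG_post = 1 + (1.051 − 1)·31.3/25.3817

1.0629


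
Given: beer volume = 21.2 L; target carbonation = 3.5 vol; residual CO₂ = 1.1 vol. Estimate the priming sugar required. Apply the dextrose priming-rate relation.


sugar = (target − residual)·4.0·V
sugar = (3.5 − 1.1)·4.0·21.2

203.5200 g


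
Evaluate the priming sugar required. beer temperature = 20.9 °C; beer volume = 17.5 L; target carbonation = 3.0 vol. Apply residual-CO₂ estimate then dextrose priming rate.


residual = 14.695·(0.01821 + 0.09011·e^(−0.04·T));  sugar = (target − residual)·4.0·V
residual = 14.695·(0.01821 + 0.09011·e^(−0.04·20.9)) = 0.8415
sugar = (3.0 − 0.8415)·4.0·17.5

151.0919 g


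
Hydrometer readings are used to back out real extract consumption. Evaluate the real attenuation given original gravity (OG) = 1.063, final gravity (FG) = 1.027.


AA = (OG−FG)/(OG−1)·100;  RA = AA·0.8192
AA = (1.063 − 1.027)/(1.063 − 1)·100 = 57.1429
RA = 57.1429·0.8192

46.8114 %


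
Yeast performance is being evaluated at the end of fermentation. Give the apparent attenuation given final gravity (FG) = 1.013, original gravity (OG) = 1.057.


AA = (OG − FG)/(OG − 1) · 100
AA = (1.057 − 1.013)/(1.057 − 1) · 100

77.1930 %


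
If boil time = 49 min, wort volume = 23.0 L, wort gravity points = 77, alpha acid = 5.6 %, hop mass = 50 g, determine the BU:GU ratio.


U = 1.65·0.000125^(GP/1000)·(1−e^(−0.04t))/4.15;  IBU = (α/100)·m·U·1000/V;  BU:GU = IBU/GP
U = 1.65·0.000125^(77/1000)·(1−e^(−0.04·49))/4.15 = 0.1710
IBU = (5.6/100)·50·0.1710·1000/23.0 = 20.8158
BU:GU = 20.8158/77

0.2703


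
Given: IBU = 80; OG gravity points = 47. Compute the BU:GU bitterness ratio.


BU:GU = IBU / OG_points
BU:GU = 80 / 47

1.7021


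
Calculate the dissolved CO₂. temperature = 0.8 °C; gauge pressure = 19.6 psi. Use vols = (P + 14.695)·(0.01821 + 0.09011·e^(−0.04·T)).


vols = (19.6 + 14.695)·(0.01821 + 0.09011·e^(−0.04·0.8))

3.6175 volumes


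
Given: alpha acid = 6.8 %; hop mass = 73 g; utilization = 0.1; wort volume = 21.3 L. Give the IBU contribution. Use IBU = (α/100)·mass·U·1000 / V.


IBU = (6.8/100)·73·0.1·1000 / 21.3

23.3052 IBU


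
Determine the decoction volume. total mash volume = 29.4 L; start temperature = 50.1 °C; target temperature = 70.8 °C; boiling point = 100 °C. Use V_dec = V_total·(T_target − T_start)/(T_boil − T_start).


V_dec = 29.4·(70.8 − 50.1)/(100 − 50.1)

12.1960 L


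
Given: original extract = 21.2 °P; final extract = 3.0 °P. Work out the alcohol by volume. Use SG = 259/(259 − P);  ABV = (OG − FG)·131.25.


OG = 259/(259 − 21.2) = 1.0892
FG = 259/(259 − 3.0) = 1.0117
ABV = (1.0892 − 1.0117)·131.25

10.1629 % ABV


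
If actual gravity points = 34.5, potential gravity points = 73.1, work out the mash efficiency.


efficiency = actual / potential × 100
efficiency = 34.5 / 73.1 × 100

47.1956 %


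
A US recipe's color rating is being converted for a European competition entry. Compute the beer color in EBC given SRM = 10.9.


EBC = SRM · 1.97
EBC = 10.9 · 1.97

21.4730 EBC


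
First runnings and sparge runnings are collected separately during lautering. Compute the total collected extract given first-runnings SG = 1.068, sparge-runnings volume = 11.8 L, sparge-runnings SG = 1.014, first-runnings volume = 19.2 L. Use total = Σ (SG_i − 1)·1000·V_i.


first = (1.068 − 1)·1000·19.2 = 1305.6000
sparge = (1.014 − 1)·1000·11.8 = 165.2000
total = 1305.6000 + 165.2000

1470.8000 gravity·L


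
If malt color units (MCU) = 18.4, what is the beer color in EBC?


SRM = 1.4922·MCU^0.6859;  EBC = SRM·1.97
SRM = 1.4922·18.4^0.6859 = 10.9993
EBC = 10.9993·1.97

21.6686 EBC


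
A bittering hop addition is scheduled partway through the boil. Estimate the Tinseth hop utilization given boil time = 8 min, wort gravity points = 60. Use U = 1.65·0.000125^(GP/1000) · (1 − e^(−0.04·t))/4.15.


bigness = 1.65·0.000125^(60/1000) = 0.9623
boil_factor = (1 − e^(−0.04·8))/4.15 = 0.0660
U = 0.9623 · 0.0660

0.0635


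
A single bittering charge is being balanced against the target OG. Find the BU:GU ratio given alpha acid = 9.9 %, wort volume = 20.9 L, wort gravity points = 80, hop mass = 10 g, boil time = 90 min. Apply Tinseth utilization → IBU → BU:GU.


U = 1.65·0.000125^(GP/1000)·(1−e^(−0.04t))/4.15;  IBU = (α/100)·m·U·1000/V;  BU:GU = IBU/GP
U = 1.65·0.000125^(80/1000)·(1−e^(−0.04·90))/4.15 = 0.1884
IBU = (9.9/100)·10·0.1884·1000/20.9 = 8.9258
BU:GU = 8.9258/80

0.1116


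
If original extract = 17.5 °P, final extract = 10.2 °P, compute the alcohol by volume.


SG = 259/(259 − P);  ABV = (OG − FG)·131.25
OG = 259/(259 − 17.5) = 1.0725
FG = 259/(259 − 10.2) = 1.0410
ABV = (1.0725 − 1.0410)·131.25

4.1300 % ABV


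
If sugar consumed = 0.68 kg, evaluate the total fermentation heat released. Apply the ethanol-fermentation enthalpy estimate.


Q = m_sugar · 590 kJ/kg
Q = 0.68 · 590

401.2000 kJ


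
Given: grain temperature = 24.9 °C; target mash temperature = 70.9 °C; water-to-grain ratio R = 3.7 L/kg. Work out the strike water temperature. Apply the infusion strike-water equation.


T_strike = (0.41/R)·(T_mash − T_grain) + T_mash
T_strike = (0.41/3.7)·(70.9 − 24.9) + 70.9

75.9973 °C


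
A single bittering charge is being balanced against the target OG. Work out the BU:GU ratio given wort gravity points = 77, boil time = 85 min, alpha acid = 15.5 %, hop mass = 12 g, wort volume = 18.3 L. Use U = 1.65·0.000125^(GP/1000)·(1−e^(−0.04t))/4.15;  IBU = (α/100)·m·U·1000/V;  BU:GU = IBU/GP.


U = 1.65·0.000125^(77/1000)·(1−e^(−0.04·85))/4.15 = 0.1924
IBU = (15.5/100)·12·0.1924·1000/18.3 = 19.5532
BU:GU = 19.5532/77

0.2539


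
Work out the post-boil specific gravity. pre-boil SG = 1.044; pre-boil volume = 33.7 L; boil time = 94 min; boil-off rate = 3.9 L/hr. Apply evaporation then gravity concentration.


V_post = V_pre − rate·(t/60);  SG_post = 1 + (SG_pre−1)·V_pre/V_post
V_post = 33.7 − 3.9·(94/60) = 27.5900
SG_post = 1 + (1.044 − 1)·33.7/27.5900

1.0537


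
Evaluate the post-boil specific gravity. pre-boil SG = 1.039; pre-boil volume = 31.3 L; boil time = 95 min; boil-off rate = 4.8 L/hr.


V_post = V_pre − rate·(t/60);  SG_post = 1 + (SG_pre−1)·V_pre/V_post
V_post = 31.3 − 4.8·(95/60) = 23.7000
SG_post = 1 + (1.039 − 1)·31.3/23.7000

1.0515


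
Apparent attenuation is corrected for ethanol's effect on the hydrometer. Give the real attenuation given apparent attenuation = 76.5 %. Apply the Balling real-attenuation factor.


RA = AA · 0.8192
RA = 76.5 · 0.8192

62.6688 %


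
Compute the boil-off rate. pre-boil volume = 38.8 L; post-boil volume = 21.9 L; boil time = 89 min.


rate = (V_pre − V_post) / (t_min/60)
rate = (38.8 − 21.9) / (89/60)

11.3933 L/hr


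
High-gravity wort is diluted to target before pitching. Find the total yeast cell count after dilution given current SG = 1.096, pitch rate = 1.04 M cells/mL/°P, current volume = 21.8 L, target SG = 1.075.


V_w = V·((SG_c−1)/(SG_t−1)−1);  °P = 259 − 259/SG_t;  cells = rate·(V+V_w)·°P
V_w = 21.8·((1.096−1)/(1.075−1)−1) = 6.1040
V_final = 21.8 + 6.1040 = 27.9040
°P = 259 − 259/1.075 = 18.0698
cells = 1.04·27.9040·18.0698

524.3875 billion cells


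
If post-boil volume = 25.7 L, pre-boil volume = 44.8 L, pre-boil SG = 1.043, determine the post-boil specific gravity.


SG_post = 1 + (SG_pre − 1)·V_pre/V_post
pts_pre = (1.043 − 1)·1000 = 43.0000
pts_post = 43.0000·44.8/25.7 = 74.9572
SG_post = 1 + 74.9572/1000

1.0750


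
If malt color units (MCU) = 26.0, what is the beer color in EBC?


SRM = 1.4922·MCU^0.6859;  EBC = SRM·1.97
SRM = 1.4922·26.0^0.6859 = 13.9430
EBC = 13.9430·1.97

27.4678 EBC


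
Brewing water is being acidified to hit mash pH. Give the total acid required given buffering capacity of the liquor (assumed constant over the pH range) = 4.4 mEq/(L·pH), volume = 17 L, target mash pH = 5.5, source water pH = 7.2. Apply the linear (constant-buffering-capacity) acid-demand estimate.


acid = buffering capacity · (pH_source − pH_target) · V
acid = 4.4 · (7.2 − 5.5) · 17

127.1600 mEq


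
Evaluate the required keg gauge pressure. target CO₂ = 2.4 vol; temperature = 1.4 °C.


psi = vols/(0.01821 + 0.09011·e^(−0.04·T)) − 14.695
psi = 2.4/(0.01821 + 0.09011·e^(−0.04·1.4)) − 14.695

8.5130 psi
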